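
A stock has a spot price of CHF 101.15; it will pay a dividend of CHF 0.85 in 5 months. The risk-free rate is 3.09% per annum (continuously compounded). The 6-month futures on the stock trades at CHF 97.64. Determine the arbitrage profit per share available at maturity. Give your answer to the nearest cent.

CHF 4.23 per share

PV(dividends) I = 0.85·e^(−0.0309·5/12) = 0.8391
Fair futures F* = (S − I)·e^(rT) = (101.15 − 0.8391)·e^0.015450 = 100.3109 × 1.015570 = 101.8727
Market CHF 97.64 < fair 101.8727: forward underpriced → reverse cash-and-carry (short the stock, invest proceeds at r, pay the dividends, go long the forward).
Profit at T = |F_mkt − F*| = |97.64 − 101.8727| = CHF 4.23 per share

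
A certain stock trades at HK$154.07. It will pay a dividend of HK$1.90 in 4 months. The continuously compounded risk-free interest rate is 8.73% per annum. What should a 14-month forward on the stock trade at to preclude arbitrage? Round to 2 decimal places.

HK$168.55

PV(dividends) I = 1.90·e^(−0.0873·4/12)
I = 1.8455
F = (S − I)·e^(rT) = (154.07 − 1.8455) · e^(0.0873·14/12)
= 152.2245 · e^0.101850 = 152.2245 × 1.107217 = HK$168.55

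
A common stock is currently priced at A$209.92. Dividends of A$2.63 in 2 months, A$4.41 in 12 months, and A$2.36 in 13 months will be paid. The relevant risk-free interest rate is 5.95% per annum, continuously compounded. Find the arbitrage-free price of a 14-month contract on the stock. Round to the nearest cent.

PV(dividends) I = 2.63·e^(−0.0595·2/12) + 4.41·e^(−0.0595·12/12) + 2.36·e^(−0.0595·13/12)
I = 2.6040 + 4.1553 + 2.2127 = 8.9720
F = (S − I)·e^(rT) = (209.92 − 8.9720) · e^(0.0595·14/12)
= 200.9480 · e^0.069417 = 200.9480 × 1.071883 = A$215.39

A$215.39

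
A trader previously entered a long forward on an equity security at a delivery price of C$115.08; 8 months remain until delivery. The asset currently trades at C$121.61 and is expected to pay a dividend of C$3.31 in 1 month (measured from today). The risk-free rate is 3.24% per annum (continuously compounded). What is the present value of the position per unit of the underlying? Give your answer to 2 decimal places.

C$5.69

PV(remaining dividends) I = 3.31·e^(−0.0324·1/12) = 3.3011
Current forward F = (S − I)·e^(rT) = (121.61 − 3.3011)·e^(0.0324·8/12) = 118.3089 × 1.021835 = 120.8922
Value (long) = (F − K)·e^(−rT) = (120.8922 − 115.08) × 0.978632 = 5.6880
Value = C$5.69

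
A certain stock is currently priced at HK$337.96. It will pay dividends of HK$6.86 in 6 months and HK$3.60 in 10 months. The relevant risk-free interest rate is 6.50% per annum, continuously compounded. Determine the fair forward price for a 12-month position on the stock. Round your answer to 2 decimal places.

HK$349.93

PV(dividends) I = 6.86·e^(−0.0650·6/12) + 3.60·e^(−0.0650·10/12)
I = 6.6406 + 3.4102 = 10.0508
F = (S − I)·e^(rT) = (337.96 − 10.0508) · e^(0.0650·12/12)
= 327.9092 · e^0.065000 = 327.9092 × 1.067159 = HK$349.93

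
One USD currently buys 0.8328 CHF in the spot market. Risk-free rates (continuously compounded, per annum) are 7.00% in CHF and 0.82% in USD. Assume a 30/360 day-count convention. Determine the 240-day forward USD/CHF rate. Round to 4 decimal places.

F = S·e^((r_CHF − r_USD)T) = 0.8328 · e^((0.0700 − 0.0082) × 240/360)
= 0.8328 · e^0.041200 = 0.8328 × 1.042060
F = 0.8678 CHF per USD

0.8678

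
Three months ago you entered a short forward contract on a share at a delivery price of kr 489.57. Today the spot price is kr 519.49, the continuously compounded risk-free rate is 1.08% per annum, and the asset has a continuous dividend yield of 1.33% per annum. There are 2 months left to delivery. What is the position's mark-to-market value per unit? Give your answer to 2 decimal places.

Current fair forward for the remaining 2 months: F = S·e^((r − q)·T), (r − q) = 0.0108 − 0.0133 = -0.0025
F = 519.49 · e^(-0.0025 × 2/12) = 519.49 × 0.999583 = 519.2734
Value of long forward = (F − K)·e^(−rT) = (519.2734 − 489.57) · e^(−0.0108·2/12)
= 29.7034 × 0.998202 = 29.65
Short position value = −(long value) = -kr 29.65

-kr 29.65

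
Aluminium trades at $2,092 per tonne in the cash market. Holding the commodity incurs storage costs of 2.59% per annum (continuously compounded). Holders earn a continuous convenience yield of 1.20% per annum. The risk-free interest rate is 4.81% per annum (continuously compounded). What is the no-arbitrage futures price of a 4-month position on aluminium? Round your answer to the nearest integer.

Net carry = r + u − y = 0.0481 + 0.0259 − 0.0120 = 0.0620
F = S·e^((r+u−y)T) = 2092 · e^(0.0620 × 4/12) = 2092 · e^0.020667
= 2092 × 1.020882 = $2,136 per tonne

$2,136 per tonne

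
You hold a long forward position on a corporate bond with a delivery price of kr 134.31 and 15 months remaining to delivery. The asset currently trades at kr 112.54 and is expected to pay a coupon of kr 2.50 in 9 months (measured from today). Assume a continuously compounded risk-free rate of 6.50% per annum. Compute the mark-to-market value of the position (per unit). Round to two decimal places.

PV(remaining coupons) I = 2.50·e^(−0.0650·9/12) = 2.3810
Current forward F = (S − I)·e^(rT) = (112.54 − 2.3810)·e^(0.0650·15/12) = 110.1590 × 1.084642 = 119.4831
Value (long) = (F − K)·e^(−rT) = (119.4831 − 134.31) × 0.921963 = -13.6699
Value = -kr 13.67

-kr 13.67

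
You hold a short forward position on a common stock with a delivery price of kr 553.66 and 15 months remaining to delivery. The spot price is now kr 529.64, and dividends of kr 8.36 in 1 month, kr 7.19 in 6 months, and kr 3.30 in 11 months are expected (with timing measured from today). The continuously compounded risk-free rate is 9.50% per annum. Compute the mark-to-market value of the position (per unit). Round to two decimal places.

-kr 19.80

PV(remaining dividends) I = 8.36·e^(−0.0950·1/12) + 7.19·e^(−0.0950·6/12) + 3.30·e^(−0.0950·11/12) = 18.1753
Current forward F = (S − I)·e^(rT) = (529.64 − 18.1753)·e^(0.0950·15/12) = 511.4647 × 1.126088 = 575.9543
Value (long) = (F − K)·e^(−rT) = (575.9543 − 553.66) × 0.888030 = 19.7980
Short position value = −(long value) = -kr 19.80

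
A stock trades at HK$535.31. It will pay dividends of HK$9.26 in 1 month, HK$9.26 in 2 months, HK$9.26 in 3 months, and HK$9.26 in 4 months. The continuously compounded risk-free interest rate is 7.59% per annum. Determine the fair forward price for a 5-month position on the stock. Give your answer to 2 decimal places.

HK$514.88

PV(dividends) I = 9.26·e^(−0.0759·1/12) + 9.26·e^(−0.0759·2/12) + 9.26·e^(−0.0759·3/12) + 9.26·e^(−0.0759·4/12)
I = 9.2016 + 9.1436 + 9.0859 + 9.0287 = 36.4598
F = (S − I)·e^(rT) = (535.31 − 36.4598) · e^(0.0759·5/12)
= 498.8502 · e^0.031625 = 498.8502 × 1.032130 = HK$514.88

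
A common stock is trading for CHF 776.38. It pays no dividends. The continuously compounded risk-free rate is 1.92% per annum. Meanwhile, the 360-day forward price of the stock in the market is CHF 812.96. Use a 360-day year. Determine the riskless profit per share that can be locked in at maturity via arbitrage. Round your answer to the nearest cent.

Fair forward: F* = S·e^(carry·T), with carry = r = 0.0192
F* = 776.38 · e^(0.0192 × 360/360) = 776.38 · e^0.019200 = 776.38 × 1.019386 = CHF 791.4309
Market CHF 812.96 > fair CHF 791.4309: forward overpriced → cash-and-carry (buy spot, short the forward).
At maturity, profit = |F_mkt − F*| = |812.96 − 791.4309| = CHF 21.53 per share

CHF 21.53 per share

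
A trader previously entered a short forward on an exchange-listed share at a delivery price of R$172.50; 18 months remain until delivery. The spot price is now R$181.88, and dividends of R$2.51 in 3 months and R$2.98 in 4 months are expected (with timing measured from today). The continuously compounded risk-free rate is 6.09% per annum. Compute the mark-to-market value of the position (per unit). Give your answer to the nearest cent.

-R$19.05

PV(remaining dividends) I = 2.51·e^(−0.0609·3/12) + 2.98·e^(−0.0609·4/12) = 5.3922
Current forward F = (S − I)·e^(rT) = (181.88 − 5.3922)·e^(0.0609·18/12) = 176.4878 × 1.095652 = 193.3692
Value (long) = (F − K)·e^(−rT) = (193.3692 − 172.50) × 0.912698 = 19.0473
Short position value = −(long value) = -R$19.05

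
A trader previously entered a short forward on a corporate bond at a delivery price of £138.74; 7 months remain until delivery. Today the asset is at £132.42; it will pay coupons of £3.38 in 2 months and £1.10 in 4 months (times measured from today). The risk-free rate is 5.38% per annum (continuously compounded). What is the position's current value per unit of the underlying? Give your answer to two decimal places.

PV(remaining coupons) I = 3.38·e^(−0.0538·2/12) + 1.10·e^(−0.0538·4/12) = 4.4303
Current forward F = (S − I)·e^(rT) = (132.42 − 4.4303)·e^(0.0538·7/12) = 127.9897 × 1.031881 = 132.0701
Value (long) = (F − K)·e^(−rT) = (132.0701 − 138.74) × 0.969104 = -6.4638
Short position value = −(long value) = £6.46

£6.46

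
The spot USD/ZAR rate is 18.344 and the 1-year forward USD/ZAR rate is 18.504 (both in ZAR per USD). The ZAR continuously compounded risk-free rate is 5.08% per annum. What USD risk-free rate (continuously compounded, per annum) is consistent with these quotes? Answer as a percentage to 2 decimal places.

4.21%

F = S·e^((r_ZAR − r_USD)T) ⇒ r_USD = r_ZAR − ln(F/S)/T
ln(18.504/18.344) = 0.008684; /(1) = 0.008684
r_USD = 0.0508 − 0.008684 = 0.042116
r_USD = 4.21%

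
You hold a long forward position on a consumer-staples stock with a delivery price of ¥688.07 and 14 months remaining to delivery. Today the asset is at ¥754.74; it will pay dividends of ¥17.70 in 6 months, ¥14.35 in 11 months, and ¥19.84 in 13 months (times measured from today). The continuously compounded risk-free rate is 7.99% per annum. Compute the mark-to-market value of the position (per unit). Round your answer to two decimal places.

PV(remaining dividends) I = 17.70·e^(−0.0799·6/12) + 14.35·e^(−0.0799·11/12) + 19.84·e^(−0.0799·13/12) = 48.5383
Current forward F = (S − I)·e^(rT) = (754.74 − 48.5383)·e^(0.0799·14/12) = 706.2017 × 1.097700 = 775.1976
Value (long) = (F − K)·e^(−rT) = (775.1976 − 688.07) × 0.910996 = 79.3729
Value = ¥79.37

¥79.37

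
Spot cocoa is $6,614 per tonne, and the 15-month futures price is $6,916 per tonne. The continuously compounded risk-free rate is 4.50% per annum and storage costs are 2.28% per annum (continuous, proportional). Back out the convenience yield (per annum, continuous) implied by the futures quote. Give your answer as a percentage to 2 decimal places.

F = S·e^((r+u−y)T) ⇒ (r+u−y) = ln(F/S)/T
ln(6916/6614) = 0.044649; /T ⇒ 0.035719
y = r + u − ln(F/S)/T = 0.0450 + 0.0228 − 0.035719 = 0.032081
y = 3.21%

3.21%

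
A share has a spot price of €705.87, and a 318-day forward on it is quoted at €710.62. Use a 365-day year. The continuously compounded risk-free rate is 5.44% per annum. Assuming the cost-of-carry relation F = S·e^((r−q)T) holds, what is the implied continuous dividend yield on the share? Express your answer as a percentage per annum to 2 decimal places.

4.67%

From F = S·e^((r−q)T): (r − q) = ln(F/S)/T
ln(710.62/705.87) = ln(1.006729) = 0.006706
(r − q) = 0.006706 / (318/365) = 0.007697
q = r − ln(F/S)/T = 0.0544 − 0.007697 = 0.046703
q = 4.67%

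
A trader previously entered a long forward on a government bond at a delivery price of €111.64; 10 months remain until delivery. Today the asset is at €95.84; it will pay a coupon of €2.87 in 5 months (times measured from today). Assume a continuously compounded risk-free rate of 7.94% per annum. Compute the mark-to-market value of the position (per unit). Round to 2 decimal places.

-€11.43

PV(remaining coupons) I = 2.87·e^(−0.0794·5/12) = 2.7766
Current forward F = (S − I)·e^(rT) = (95.84 − 2.7766)·e^(0.0794·10/12) = 93.0634 × 1.068405 = 99.4294
Value (long) = (F − K)·e^(−rT) = (99.4294 − 111.64) × 0.935975 = -11.4288
Value = -€11.43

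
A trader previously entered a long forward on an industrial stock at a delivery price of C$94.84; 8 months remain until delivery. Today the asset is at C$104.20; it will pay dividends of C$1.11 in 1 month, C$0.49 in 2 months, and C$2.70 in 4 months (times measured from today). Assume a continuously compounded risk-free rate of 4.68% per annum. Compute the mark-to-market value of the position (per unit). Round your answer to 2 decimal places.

C$8.02

PV(remaining dividends) I = 1.11·e^(−0.0468·1/12) + 0.49·e^(−0.0468·2/12) + 2.70·e^(−0.0468·4/12) = 4.2501
Current forward F = (S − I)·e^(rT) = (104.20 − 4.2501)·e^(0.0468·8/12) = 99.9499 × 1.031692 = 103.1175
Value (long) = (F − K)·e^(−rT) = (103.1175 − 94.84) × 0.969282 = 8.0232
Value = C$8.02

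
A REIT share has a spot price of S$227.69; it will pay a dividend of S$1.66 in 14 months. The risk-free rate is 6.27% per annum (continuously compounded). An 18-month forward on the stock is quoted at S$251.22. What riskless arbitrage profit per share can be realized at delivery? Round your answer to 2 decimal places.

PV(dividends) I = 1.66·e^(−0.0627·14/12) = 1.5429
Fair forward F* = (S − I)·e^(rT) = (227.69 − 1.5429)·e^0.094050 = 226.1471 × 1.098615 = 248.4486
Market S$251.22 > fair 248.4486: forward overpriced → cash-and-carry (borrow at r, buy the stock and collect the dividends, short the forward).
Profit at T = |F_mkt − F*| = |251.22 − 248.4486| = S$2.77 per share

S$2.77 per share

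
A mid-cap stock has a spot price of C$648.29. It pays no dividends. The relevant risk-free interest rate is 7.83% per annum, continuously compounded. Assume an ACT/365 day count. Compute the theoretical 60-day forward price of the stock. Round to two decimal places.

F = S·e^(rT) = 648.29 · e^(0.0783 × 60/365)
= 648.29 · e^0.012871 = 648.29 × 1.012954
F = C$656.69

C$656.69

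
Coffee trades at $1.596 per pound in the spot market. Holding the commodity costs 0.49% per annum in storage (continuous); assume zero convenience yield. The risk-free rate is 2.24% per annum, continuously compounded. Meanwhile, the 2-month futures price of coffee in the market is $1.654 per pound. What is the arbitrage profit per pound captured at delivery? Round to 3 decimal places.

Fair futures: F* = S·e^(carry·T), with carry = (r + u) = 0.0224 + 0.0049 = 0.0273
F* = 1.596 · e^(0.0273 × 2/12) = 1.596 · e^0.004550 = 1.596 × 1.004560 = $1.6033
Market $1.654 > fair $1.6033: forward overpriced → cash-and-carry (buy spot, short the forward).
At maturity, profit = |F_mkt − F*| = |1.654 − 1.6033| = $0.051 per pound

$0.051 per pound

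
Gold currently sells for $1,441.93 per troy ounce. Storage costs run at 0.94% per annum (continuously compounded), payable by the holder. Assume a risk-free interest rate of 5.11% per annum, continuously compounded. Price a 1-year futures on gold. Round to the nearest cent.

Net carry = r + u − y = 0.0511 + 0.0094 − 0.0000 = 0.0605
F = S·e^((r+u−y)T) = 1441.93 · e^(0.0605 × 1) = 1441.93 · e^0.06050000
= 1441.93 × 1.06236760 = $1,531.86 per troy ounce

$1,531.86 per troy ounce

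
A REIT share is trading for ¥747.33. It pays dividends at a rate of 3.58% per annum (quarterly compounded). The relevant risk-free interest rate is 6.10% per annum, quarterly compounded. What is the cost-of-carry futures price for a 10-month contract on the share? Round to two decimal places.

¥763.00

F = S · (1+r/4)^(4T) / (1+q/4)^(4T)
= 747.33 × 1.051744 / 1.030146 = 747.33 × 1.020966
F = ¥763.00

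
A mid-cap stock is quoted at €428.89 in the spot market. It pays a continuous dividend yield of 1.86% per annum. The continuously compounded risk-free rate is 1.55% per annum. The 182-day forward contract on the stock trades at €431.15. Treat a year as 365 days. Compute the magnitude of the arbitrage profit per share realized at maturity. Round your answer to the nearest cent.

€2.92 per share

Fair forward: F* = S·e^(carry·T), with carry = (r − q) = 0.0155 − 0.0186 = -0.0031
F* = 428.89 · e^(-0.0031 × 182/365) = 428.89 · e^-0.001546 = 428.89 × 0.998455 = €428.2274
Market €431.15 > fair €428.2274: forward overpriced → cash-and-carry (buy spot, short the forward).
At maturity, profit = |F_mkt − F*| = |431.15 − 428.2274| = €2.92 per share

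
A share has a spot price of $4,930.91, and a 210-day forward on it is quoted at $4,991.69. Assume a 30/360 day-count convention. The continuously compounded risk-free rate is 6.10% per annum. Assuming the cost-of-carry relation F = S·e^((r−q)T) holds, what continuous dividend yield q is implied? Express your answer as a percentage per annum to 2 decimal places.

4.00%

From F = S·e^((r−q)T): (r − q) = ln(F/S)/T
ln(4991.69/4930.91) = ln(1.012326) = 0.012251
(r − q) = 0.012251 / (210/360) = 0.021002
q = r − ln(F/S)/T = 0.0610 − 0.021002 = 0.039998
q = 4.00%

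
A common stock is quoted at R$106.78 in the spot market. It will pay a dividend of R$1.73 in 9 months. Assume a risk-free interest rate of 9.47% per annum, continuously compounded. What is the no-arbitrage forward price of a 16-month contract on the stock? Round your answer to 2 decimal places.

PV(dividends) I = 1.73·e^(−0.0947·9/12)
I = 1.6114
F = (S − I)·e^(rT) = (106.78 − 1.6114) · e^(0.0947·16/12)
= 105.1686 · e^0.126267 = 105.1686 × 1.134585 = R$119.32

R$119.32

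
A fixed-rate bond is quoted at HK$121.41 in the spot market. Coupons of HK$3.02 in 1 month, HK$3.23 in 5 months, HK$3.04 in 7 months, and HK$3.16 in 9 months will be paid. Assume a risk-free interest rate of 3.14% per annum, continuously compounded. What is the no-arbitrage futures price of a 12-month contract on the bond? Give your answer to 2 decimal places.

HK$112.62

PV(coupons) I = 3.02·e^(−0.0314·1/12) + 3.23·e^(−0.0314·5/12) + 3.04·e^(−0.0314·7/12) + 3.16·e^(−0.0314·9/12)
I = 3.0121 + 3.1880 + 2.9848 + 3.0865 = 12.2714
F = (S − I)·e^(rT) = (121.41 − 12.2714) · e^(0.0314·12/12)
= 109.1386 · e^0.031400 = 109.1386 × 1.031898 = HK$112.62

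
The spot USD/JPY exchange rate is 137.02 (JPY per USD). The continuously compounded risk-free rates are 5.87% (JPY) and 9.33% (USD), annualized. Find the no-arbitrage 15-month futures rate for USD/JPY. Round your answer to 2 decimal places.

F = S·e^((r_JPY − r_USD)T) = 137.02 · e^((0.0587 − 0.0933) × 15/12)
= 137.02 · e^-0.043250 = 137.02 × 0.957672
F = 131.22 JPY per USD

131.22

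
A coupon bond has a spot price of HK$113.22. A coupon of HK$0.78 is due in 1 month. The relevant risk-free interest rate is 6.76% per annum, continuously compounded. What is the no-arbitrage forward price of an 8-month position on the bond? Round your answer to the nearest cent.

PV(coupons) I = 0.78·e^(−0.0676·1/12)
I = 0.7756
F = (S − I)·e^(rT) = (113.22 − 0.7756) · e^(0.0676·8/12)
= 112.4444 · e^0.045067 = 112.4444 × 1.046098 = HK$117.63

HK$117.63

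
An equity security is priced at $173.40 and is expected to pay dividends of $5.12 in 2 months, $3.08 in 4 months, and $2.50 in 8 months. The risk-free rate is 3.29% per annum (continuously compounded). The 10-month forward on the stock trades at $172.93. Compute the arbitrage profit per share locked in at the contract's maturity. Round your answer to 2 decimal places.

$5.59 per share

PV(dividends) I = 5.12·e^(−0.0329·2/12) + 3.08·e^(−0.0329·4/12) + 2.50·e^(−0.0329·8/12) = 10.5842
Fair forward F* = (S − I)·e^(rT) = (173.40 − 10.5842)·e^0.027417 = 162.8158 × 1.027796 = 167.3414
Market $172.93 > fair 167.3414: forward overpriced → cash-and-carry (borrow at r, buy the stock and collect the dividends, short the forward).
Profit at T = |F_mkt − F*| = |172.93 − 167.3414| = $5.59 per share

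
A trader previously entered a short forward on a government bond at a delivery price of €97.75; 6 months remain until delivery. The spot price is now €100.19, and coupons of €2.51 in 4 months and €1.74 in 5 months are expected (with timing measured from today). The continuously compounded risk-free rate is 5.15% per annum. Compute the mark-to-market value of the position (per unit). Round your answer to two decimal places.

-€0.75

PV(remaining coupons) I = 2.51·e^(−0.0515·4/12) + 1.74·e^(−0.0515·5/12) = 4.1703
Current forward F = (S − I)·e^(rT) = (100.19 − 4.1703)·e^(0.0515·6/12) = 96.0197 × 1.026084 = 98.5243
Value (long) = (F − K)·e^(−rT) = (98.5243 − 97.75) × 0.974579 = 0.7546
Short position value = −(long value) = -€0.75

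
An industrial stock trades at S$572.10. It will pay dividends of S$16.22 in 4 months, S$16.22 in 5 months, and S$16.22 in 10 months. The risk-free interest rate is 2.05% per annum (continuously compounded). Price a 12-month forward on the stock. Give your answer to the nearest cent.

PV(dividends) I = 16.22·e^(−0.0205·4/12) + 16.22·e^(−0.0205·5/12) + 16.22·e^(−0.0205·10/12)
I = 16.1095 + 16.0820 + 15.9453 = 48.1368
F = (S − I)·e^(rT) = (572.10 − 48.1368) · e^(0.0205·12/12)
= 523.9632 · e^0.020500 = 523.9632 × 1.020712 = S$534.82

S$534.82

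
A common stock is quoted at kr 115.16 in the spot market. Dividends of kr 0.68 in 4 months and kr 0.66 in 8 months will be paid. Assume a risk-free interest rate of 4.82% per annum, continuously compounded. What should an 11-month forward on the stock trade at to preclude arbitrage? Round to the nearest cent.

kr 118.99

PV(dividends) I = 0.68·e^(−0.0482·4/12) + 0.66·e^(−0.0482·8/12)
I = 0.6692 + 0.6391 = 1.3083
F = (S − I)·e^(rT) = (115.16 − 1.3083) · e^(0.0482·11/12)
= 113.8517 · e^0.044183 = 113.8517 × 1.045174 = kr 118.99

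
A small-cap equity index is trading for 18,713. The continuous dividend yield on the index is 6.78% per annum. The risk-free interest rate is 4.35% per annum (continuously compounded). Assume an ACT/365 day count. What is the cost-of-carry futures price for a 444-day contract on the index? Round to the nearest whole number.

F = S·e^((r − q)T) = 18713 · e^((0.0435 − 0.0678) × 444/365)
= 18713 · e^-0.029559 = 18713 × 0.970874
F = 18,168

18,168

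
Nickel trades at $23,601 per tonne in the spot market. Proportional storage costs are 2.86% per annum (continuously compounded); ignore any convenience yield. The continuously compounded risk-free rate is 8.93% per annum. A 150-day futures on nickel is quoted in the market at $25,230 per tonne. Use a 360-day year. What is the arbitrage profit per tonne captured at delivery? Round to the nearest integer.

Fair futures: F* = S·e^(carry·T), with carry = (r + u) = 0.0893 + 0.0286 = 0.1179
F* = 23601 · e^(0.1179 × 150/360) = 23601 · e^0.049125 = 23601 × 1.050352 = $24789.3576
Market $25230 > fair $24789.3576: forward overpriced → cash-and-carry (buy spot, short the forward).
At maturity, profit = |F_mkt − F*| = |25230 − 24789.3576| = $441 per tonne

$441 per tonne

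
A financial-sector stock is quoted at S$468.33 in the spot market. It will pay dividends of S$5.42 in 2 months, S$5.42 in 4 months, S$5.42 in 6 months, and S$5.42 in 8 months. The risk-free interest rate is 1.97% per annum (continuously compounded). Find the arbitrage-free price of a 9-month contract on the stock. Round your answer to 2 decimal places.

PV(dividends) I = 5.42·e^(−0.0197·2/12) + 5.42·e^(−0.0197·4/12) + 5.42·e^(−0.0197·6/12) + 5.42·e^(−0.0197·8/12)
I = 5.4022 + 5.3845 + 5.3669 + 5.3493 = 21.5029
F = (S − I)·e^(rT) = (468.33 − 21.5029) · e^(0.0197·9/12)
= 446.8271 · e^0.014775 = 446.8271 × 1.014885 = S$453.48

S$453.48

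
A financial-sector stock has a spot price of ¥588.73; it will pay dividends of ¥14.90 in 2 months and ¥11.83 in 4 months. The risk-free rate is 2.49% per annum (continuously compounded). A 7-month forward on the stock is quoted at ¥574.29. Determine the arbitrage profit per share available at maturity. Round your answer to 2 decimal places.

¥3.91 per share

PV(dividends) I = 14.90·e^(−0.0249·2/12) + 11.83·e^(−0.0249·4/12) = 26.5705
Fair forward F* = (S − I)·e^(rT) = (588.73 − 26.5705)·e^0.014525 = 562.1595 × 1.014631 = 570.3845
Market ¥574.29 > fair 570.3845: forward overpriced → cash-and-carry (borrow at r, buy the stock and collect the dividends, short the forward).
Profit at T = |F_mkt − F*| = |574.29 − 570.3845| = ¥3.91 per share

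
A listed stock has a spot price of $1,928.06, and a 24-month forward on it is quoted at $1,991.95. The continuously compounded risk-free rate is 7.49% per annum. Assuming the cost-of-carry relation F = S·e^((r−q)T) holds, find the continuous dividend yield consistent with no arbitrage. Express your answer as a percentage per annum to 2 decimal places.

From F = S·e^((r−q)T): (r − q) = ln(F/S)/T
ln(1991.95/1928.06) = ln(1.033137) = 0.032600
(r − q) = 0.032600 / (24/12) = 0.016300
q = r − ln(F/S)/T = 0.0749 − 0.016300 = 0.058600
q = 5.86%

5.86%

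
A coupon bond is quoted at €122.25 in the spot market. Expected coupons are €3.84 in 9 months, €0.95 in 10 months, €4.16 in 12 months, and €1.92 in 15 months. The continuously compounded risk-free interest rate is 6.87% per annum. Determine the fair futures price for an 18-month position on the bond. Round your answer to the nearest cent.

€124.22

PV(coupons) I = 3.84·e^(−0.0687·9/12) + 0.95·e^(−0.0687·10/12) + 4.16·e^(−0.0687·12/12) + 1.92·e^(−0.0687·15/12)
I = 3.6472 + 0.8971 + 3.8838 + 1.7620 = 10.1901
F = (S − I)·e^(rT) = (122.25 − 10.1901) · e^(0.0687·18/12)
= 112.0599 · e^0.103050 = 112.0599 × 1.108547 = €124.22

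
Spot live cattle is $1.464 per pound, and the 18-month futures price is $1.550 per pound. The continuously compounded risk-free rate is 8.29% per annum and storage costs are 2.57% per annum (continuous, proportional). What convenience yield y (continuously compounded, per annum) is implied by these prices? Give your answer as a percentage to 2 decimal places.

7.05%

F = S·e^((r+u−y)T) ⇒ (r+u−y) = ln(F/S)/T
ln(1.550/1.464) = 0.057083; /T ⇒ 0.038055
y = r + u − ln(F/S)/T = 0.0829 + 0.0257 − 0.038055 = 0.070545
y = 7.05%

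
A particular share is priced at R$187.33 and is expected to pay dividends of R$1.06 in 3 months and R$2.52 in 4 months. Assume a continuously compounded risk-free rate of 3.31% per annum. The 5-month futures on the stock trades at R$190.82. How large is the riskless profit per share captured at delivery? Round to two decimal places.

PV(dividends) I = 1.06·e^(−0.0331·3/12) + 2.52·e^(−0.0331·4/12) = 3.5436
Fair futures F* = (S − I)·e^(rT) = (187.33 − 3.5436)·e^0.013792 = 183.7864 × 1.013888 = 186.3388
Market R$190.82 > fair 186.3388: forward overpriced → cash-and-carry (borrow at r, buy the stock and collect the dividends, short the forward).
Profit at T = |F_mkt − F*| = |190.82 − 186.3388| = R$4.48 per share

R$4.48 per share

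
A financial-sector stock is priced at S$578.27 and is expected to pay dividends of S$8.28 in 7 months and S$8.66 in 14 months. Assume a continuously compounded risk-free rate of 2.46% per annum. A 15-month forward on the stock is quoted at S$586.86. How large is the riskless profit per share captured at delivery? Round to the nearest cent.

S$7.63 per share

PV(dividends) I = 8.28·e^(−0.0246·7/12) + 8.66·e^(−0.0246·14/12) = 16.5770
Fair forward F* = (S − I)·e^(rT) = (578.27 − 16.5770)·e^0.030750 = 561.6930 × 1.031228 = 579.2335
Market S$586.86 > fair 579.2335: forward overpriced → cash-and-carry (borrow at r, buy the stock and collect the dividends, short the forward).
Profit at T = |F_mkt − F*| = |586.86 − 579.2335| = S$7.63 per share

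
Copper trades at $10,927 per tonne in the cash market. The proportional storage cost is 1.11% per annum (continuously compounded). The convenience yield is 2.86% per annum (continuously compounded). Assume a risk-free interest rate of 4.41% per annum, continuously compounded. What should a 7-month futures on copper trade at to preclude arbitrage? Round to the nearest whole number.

Net carry = r + u − y = 0.0441 + 0.0111 − 0.0286 = 0.0266
F = S·e^((r+u−y)T) = 10927 · e^(0.0266 × 7/12) = 10927 · e^0.015517
= 10927 × 1.015638 = $11,098 per tonne

$11,098 per tonne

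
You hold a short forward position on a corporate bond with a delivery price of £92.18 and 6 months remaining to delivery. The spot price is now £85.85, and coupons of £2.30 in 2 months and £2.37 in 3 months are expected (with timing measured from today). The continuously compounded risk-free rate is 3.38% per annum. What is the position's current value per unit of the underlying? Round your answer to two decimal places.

£9.42

PV(remaining coupons) I = 2.30·e^(−0.0338·2/12) + 2.37·e^(−0.0338·3/12) = 4.6371
Current forward F = (S − I)·e^(rT) = (85.85 − 4.6371)·e^(0.0338·6/12) = 81.2129 × 1.017044 = 82.5971
Value (long) = (F − K)·e^(−rT) = (82.5971 − 92.18) × 0.983242 = -9.4223
Short position value = −(long value) = £9.42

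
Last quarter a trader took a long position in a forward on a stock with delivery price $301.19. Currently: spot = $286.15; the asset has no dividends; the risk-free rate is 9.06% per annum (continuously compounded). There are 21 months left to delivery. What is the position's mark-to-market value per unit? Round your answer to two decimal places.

Current fair forward for the remaining 21 months: F = S·e^(r·T), r = 0.0906
F = 286.15 · e^(0.0906 × 21/12) = 286.15 × 1.171811 = 335.3137
Value of long forward = (F − K)·e^(−rT) = (335.3137 − 301.19) · e^(−0.0906·21/12)
= 34.1237 × 0.853380 = 29.12

$29.12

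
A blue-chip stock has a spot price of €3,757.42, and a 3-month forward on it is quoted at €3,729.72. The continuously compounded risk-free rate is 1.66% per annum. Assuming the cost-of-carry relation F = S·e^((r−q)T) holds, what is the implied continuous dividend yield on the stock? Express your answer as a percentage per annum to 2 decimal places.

4.62%

From F = S·e^((r−q)T): (r − q) = ln(F/S)/T
ln(3729.72/3757.42) = ln(0.992628) = -0.007399
(r − q) = -0.007399 / (3/12) = -0.029596
q = r − ln(F/S)/T = 0.0166 + 0.029596 = 0.046196
q = 4.62%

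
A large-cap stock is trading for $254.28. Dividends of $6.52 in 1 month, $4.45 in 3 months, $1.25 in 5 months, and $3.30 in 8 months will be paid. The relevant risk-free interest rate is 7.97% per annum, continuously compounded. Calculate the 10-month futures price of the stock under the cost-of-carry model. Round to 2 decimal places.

$255.52

PV(dividends) I = 6.52·e^(−0.0797·1/12) + 4.45·e^(−0.0797·3/12) + 1.25·e^(−0.0797·5/12) + 3.30·e^(−0.0797·8/12)
I = 6.4768 + 4.3622 + 1.2092 + 3.1292 = 15.1774
F = (S − I)·e^(rT) = (254.28 − 15.1774) · e^(0.0797·10/12)
= 239.1026 · e^0.066417 = 239.1026 × 1.068672 = $255.52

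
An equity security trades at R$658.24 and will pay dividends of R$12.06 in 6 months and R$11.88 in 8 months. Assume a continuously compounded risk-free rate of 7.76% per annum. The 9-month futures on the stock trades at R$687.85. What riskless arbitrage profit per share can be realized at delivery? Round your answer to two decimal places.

R$14.42 per share

PV(dividends) I = 12.06·e^(−0.0776·6/12) + 11.88·e^(−0.0776·8/12) = 22.8821
Fair futures F* = (S − I)·e^(rT) = (658.24 − 22.8821)·e^0.058200 = 635.3579 × 1.059927 = 673.4330
Market R$687.85 > fair 673.4330: forward overpriced → cash-and-carry (borrow at r, buy the stock and collect the dividends, short the forward).
Profit at T = |F_mkt − F*| = |687.85 − 673.4330| = R$14.42 per share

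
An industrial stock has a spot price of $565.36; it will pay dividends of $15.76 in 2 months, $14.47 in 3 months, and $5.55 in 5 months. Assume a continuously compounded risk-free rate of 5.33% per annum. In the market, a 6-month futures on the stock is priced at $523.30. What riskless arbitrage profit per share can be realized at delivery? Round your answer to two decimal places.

PV(dividends) I = 15.76·e^(−0.0533·2/12) + 14.47·e^(−0.0533·3/12) + 5.55·e^(−0.0533·5/12) = 35.3272
Fair futures F* = (S − I)·e^(rT) = (565.36 − 35.3272)·e^0.026650 = 530.0328 × 1.027008 = 544.3479
Market $523.30 < fair 544.3479: forward underpriced → reverse cash-and-carry (short the stock, invest proceeds at r, pay the dividends, go long the forward).
Profit at T = |F_mkt − F*| = |523.30 − 544.3479| = $21.05 per share

$21.05 per share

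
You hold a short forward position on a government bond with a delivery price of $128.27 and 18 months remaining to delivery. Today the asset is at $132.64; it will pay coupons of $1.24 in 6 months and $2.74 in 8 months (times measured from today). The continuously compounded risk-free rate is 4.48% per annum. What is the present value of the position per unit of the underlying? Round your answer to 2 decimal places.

PV(remaining coupons) I = 1.24·e^(−0.0448·6/12) + 2.74·e^(−0.0448·8/12) = 3.8719
Current forward F = (S − I)·e^(rT) = (132.64 − 3.8719)·e^(0.0448·18/12) = 128.7681 × 1.069509 = 137.7186
Value (long) = (F − K)·e^(−rT) = (137.7186 − 128.27) × 0.935008 = 8.8345
Short position value = −(long value) = -$8.83

-$8.83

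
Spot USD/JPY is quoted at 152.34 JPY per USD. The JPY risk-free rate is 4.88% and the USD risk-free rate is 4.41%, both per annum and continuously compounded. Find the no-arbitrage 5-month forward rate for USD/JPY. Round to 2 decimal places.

152.64

F = S·e^((r_JPY − r_USD)T) = 152.34 · e^((0.0488 − 0.0441) × 5/12)
= 152.34 · e^0.001958 = 152.34 × 1.001960
F = 152.64 JPY per USD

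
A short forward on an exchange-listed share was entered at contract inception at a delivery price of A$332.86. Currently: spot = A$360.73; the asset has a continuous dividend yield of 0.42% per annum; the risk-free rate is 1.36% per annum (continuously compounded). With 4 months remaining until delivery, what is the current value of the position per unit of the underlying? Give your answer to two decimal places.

Current fair forward for the remaining 4 months: F = S·e^((r − q)·T), (r − q) = 0.0136 − 0.0042 = 0.0094
F = 360.73 · e^(0.0094 × 4/12) = 360.73 × 1.003138 = 361.8620
Value of long forward = (F − K)·e^(−rT) = (361.8620 − 332.86) · e^(−0.0136·4/12)
= 29.0020 × 0.995477 = 28.87
Short position value = −(long value) = -A$28.87

-A$28.87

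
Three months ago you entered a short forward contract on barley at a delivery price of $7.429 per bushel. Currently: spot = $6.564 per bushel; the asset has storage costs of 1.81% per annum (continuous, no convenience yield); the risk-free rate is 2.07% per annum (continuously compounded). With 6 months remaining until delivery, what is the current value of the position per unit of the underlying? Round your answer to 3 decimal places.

$0.729 per bushel

Current fair forward for the remaining 6 months: F = S·e^((r + u)·T), (r + u) = 0.0207 + 0.0181 = 0.0388
F = 6.564 · e^(0.0388 × 6/12) = 6.564 × 1.019589 = 6.6926
Value of long forward = (F − K)·e^(−rT) = (6.6926 − 7.429) · e^(−0.0207·6/12)
= -0.7364 × 0.989703 = -0.729
Short position value = −(long value) = $0.729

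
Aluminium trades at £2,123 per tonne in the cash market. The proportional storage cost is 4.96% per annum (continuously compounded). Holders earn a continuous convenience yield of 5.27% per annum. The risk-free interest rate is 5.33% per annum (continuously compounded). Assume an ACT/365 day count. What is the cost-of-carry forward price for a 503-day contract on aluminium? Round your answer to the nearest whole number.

£2,275 per tonne

Net carry = r + u − y = 0.0533 + 0.0496 − 0.0527 = 0.0502
F = S·e^((r+u−y)T) = 2123 · e^(0.0502 × 503/365) = 2123 · e^0.069180
= 2123 × 1.071629 = £2,275 per tonne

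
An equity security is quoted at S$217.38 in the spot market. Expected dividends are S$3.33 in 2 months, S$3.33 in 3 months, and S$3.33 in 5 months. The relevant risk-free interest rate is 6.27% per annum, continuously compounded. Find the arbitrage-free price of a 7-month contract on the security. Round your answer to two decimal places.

PV(dividends) I = 3.33·e^(−0.0627·2/12) + 3.33·e^(−0.0627·3/12) + 3.33·e^(−0.0627·5/12)
I = 3.2954 + 3.2782 + 3.2441 = 9.8177
F = (S − I)·e^(rT) = (217.38 − 9.8177) · e^(0.0627·7/12)
= 207.5623 · e^0.036575 = 207.5623 × 1.037252 = S$215.29

S$215.29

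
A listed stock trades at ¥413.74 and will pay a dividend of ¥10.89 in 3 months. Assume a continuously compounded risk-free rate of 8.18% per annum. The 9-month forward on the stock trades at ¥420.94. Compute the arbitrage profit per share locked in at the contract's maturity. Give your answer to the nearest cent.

¥7.63 per share

PV(dividends) I = 10.89·e^(−0.0818·3/12) = 10.6696
Fair forward F* = (S − I)·e^(rT) = (413.74 − 10.6696)·e^0.061350 = 403.0704 × 1.063271 = 428.5731
Market ¥420.94 < fair 428.5731: forward underpriced → reverse cash-and-carry (short the stock, invest proceeds at r, pay the dividends, go long the forward).
Profit at T = |F_mkt − F*| = |420.94 − 428.5731| = ¥7.63 per share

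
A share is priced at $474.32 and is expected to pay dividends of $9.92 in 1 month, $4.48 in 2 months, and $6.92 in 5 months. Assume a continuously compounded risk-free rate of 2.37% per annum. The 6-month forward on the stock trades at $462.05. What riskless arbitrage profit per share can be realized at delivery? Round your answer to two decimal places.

$3.54 per share

PV(dividends) I = 9.92·e^(−0.0237·1/12) + 4.48·e^(−0.0237·2/12) + 6.92·e^(−0.0237·5/12) = 21.2148
Fair forward F* = (S − I)·e^(rT) = (474.32 − 21.2148)·e^0.011850 = 453.1052 × 1.011920 = 458.5062
Market $462.05 > fair 458.5062: forward overpriced → cash-and-carry (borrow at r, buy the stock and collect the dividends, short the forward).
Profit at T = |F_mkt − F*| = |462.05 − 458.5062| = $3.54 per share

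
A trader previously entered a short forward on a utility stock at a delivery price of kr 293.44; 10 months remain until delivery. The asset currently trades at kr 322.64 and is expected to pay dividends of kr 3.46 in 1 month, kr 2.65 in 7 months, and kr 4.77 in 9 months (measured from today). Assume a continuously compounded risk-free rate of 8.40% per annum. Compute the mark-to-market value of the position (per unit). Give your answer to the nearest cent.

PV(remaining dividends) I = 3.46·e^(−0.0840·1/12) + 2.65·e^(−0.0840·7/12) + 4.77·e^(−0.0840·9/12) = 10.4379
Current forward F = (S − I)·e^(rT) = (322.64 − 10.4379)·e^(0.0840·10/12) = 312.2021 × 1.072508 = 334.8392
Value (long) = (F − K)·e^(−rT) = (334.8392 − 293.44) × 0.932394 = 38.6004
Short position value = −(long value) = -kr 38.60

-kr 38.60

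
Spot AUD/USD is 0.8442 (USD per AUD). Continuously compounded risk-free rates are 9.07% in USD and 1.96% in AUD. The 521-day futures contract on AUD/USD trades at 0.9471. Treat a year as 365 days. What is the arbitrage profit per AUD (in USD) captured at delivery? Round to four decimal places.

0.0127 per AUD (in USD)

Fair futures: F* = S·e^(carry·T), with carry = (r_USD − r_AUD) = 0.0907 − 0.0196 = 0.0711
F* = 0.8442 · e^(0.0711 × 521/365) = 0.8442 · e^0.101488 = 0.8442 × 1.106817 = 0.9344
Market 0.9471 > fair 0.9344: forward overpriced → cash-and-carry (buy spot, short the forward).
At maturity, profit = |F_mkt − F*| = |0.9471 − 0.9344| = 0.0127 per AUD (in USD)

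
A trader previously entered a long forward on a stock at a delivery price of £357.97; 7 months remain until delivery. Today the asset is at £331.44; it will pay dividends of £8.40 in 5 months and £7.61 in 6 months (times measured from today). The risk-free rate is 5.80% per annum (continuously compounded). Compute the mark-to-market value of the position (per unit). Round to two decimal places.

PV(remaining dividends) I = 8.40·e^(−0.0580·5/12) + 7.61·e^(−0.0580·6/12) = 15.5919
Current forward F = (S − I)·e^(rT) = (331.44 − 15.5919)·e^(0.0580·7/12) = 315.8481 × 1.034412 = 326.7171
Value (long) = (F − K)·e^(−rT) = (326.7171 − 357.97) × 0.966733 = -30.2132
Value = -£30.21

-£30.21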